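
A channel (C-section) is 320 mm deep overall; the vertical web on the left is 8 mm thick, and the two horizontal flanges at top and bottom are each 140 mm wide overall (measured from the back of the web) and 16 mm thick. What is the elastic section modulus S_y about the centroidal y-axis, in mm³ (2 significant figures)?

S_y ≈ 1.5 × 10⁵ mm³

Treat the section as a set of non-overlapping primitives; coordinates are from the bounding-box lower-left.
Web: 8 × 320, A = 2 560 mm², x = 4 mm, Ī = 13 653 mm⁴.
Top flange (beyond web): 132 × 16, A = 2 112 mm², x = 74 mm, Ī = 3 066 624 mm⁴.
Bottom flange (beyond web): 132 × 16, A = 2 112 mm², x = 74 mm, Ī = 3 066 624 mm⁴.
Centroid: x̄ = ΣA·x / ΣA = 47.58 mm.
Transfer each piece to the centroidal y-axis using Ī + A·d² with d = x − 47.58:
  web: d = -43.58 mm → contributes +4 876 742 mm⁴
  top flange (beyond web): d = 26.42 mm → contributes +4 540 287 mm⁴
  bottom flange (beyond web): d = 26.42 mm → contributes +4 540 287 mm⁴
Total I = 13 957 316 mm⁴.
Extreme fibre distance c = 92.42 mm; S = I/c = 151 029 mm³.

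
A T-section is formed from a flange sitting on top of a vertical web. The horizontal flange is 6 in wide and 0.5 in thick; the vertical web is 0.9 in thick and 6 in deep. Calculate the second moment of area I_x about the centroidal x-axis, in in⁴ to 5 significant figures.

I_x ≈ 36.633 in⁴

Treat the section as a set of non-overlapping primitives; coordinates are from the bounding-box lower-left.
Flange: 6 × 0.5, A = 3 in², y = 6.25 in, Ī = 0.0625 in⁴.
Web: 0.9 × 6, A = 5.4 in², y = 3 in, Ī = 16.2 in⁴.
Centroid: ȳ = ΣA·y / ΣA = 4.160714 in.
Transfer each piece to the centroidal x-axis using Ī + A·d² with d = y − 4.160714:
  flange: d = 2.089286 in → contributes +13.15784 in⁴
  web: d = -1.160714 in → contributes +23.47519 in⁴
Total I = 36.63304 in⁴.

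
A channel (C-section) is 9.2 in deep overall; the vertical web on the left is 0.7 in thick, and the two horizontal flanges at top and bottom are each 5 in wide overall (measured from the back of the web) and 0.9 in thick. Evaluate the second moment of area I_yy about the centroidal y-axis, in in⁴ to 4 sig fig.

Treat the section as a set of non-overlapping primitives; coordinates are from the bounding-box lower-left.
Web: 0.7 × 9.2, A = 6.44 in², x = 0.35 in, Ī = 0.262967 in⁴.
Top flange (beyond web): 4.3 × 0.9, A = 3.87 in², x = 2.85 in, Ī = 5.96303 in⁴.
Bottom flange (beyond web): 4.3 × 0.9, A = 3.87 in², x = 2.85 in, Ī = 5.96303 in⁴.
Centroid: x̄ = ΣA·x / ΣA = 1.7146 in.
Transfer each piece to the centroidal y-axis using Ī + A·d² with d = x − 1.7146:
  web: d = -1.3646 in → contributes +12.2551 in⁴
  top flange (beyond web): d = 1.1354 in → contributes +10.952 in⁴
  bottom flange (beyond web): d = 1.1354 in → contributes +10.952 in⁴
Total I = 34.159 in⁴.

I_yy ≈ 34.16 in⁴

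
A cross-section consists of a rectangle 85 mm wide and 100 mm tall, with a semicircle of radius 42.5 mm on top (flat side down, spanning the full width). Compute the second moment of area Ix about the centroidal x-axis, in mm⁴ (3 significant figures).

Ix ≈ 1.73 × 10⁷ mm⁴

Decompose the section into non-overlapping parts with the origin at the bottom-left of its bounding rectangle.
Rectangular body: 85 × 100, A = 8 500 mm², y = 50 mm, Ī = 7 083 333 mm⁴.
Semicircular cap: semicircle r = 42.5, A = 2837.3 mm², y = 118.04 mm, Ī = 358 086 mm⁴.
Centroid: ȳ = ΣA·y / ΣA = 67.027 mm.
Transfer each piece to the centroidal x-axis using Ī + A·d² with d = y − 67.027:
  rectangular body: d = -17.027 mm → contributes +9 547 649 mm⁴
  semicircular cap: d = 51.011 mm → contributes +7 740 826 mm⁴
Total I = 17 288 475 mm⁴.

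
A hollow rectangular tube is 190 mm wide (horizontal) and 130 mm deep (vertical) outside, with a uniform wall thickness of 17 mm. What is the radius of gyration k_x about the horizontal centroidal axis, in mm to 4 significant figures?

k_x ≈ 48.93 mm

Treat the section as a set of non-overlapping primitives; coordinates are from the bounding-box lower-left.
Outer rectangle: 190 × 130, A = 24 700 mm², y = 65 mm, Ī = 34 785 833 mm⁴.
Inner void (subtracted): 156 × 96, A = 14 976 mm², y = 65 mm, Ī = 11 501 568 mm⁴.
By symmetry the centroid is at mid-height, ȳ = 65 mm.
All pieces are centred on the horizontal centroidal axis, so I = ΣĪ (holes subtracted) = 23 284 265 mm⁴.
Radius of gyration: k = √(I/A) = √(23 284 265 / 9 724) = 48.9338 mm.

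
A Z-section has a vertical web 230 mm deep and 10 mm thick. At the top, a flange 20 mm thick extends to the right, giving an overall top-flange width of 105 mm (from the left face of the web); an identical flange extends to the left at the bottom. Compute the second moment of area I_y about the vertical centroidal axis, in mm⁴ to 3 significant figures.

Break the section into simple shapes (no overlaps), measuring from the bottom-left corner of the bounding box.
Web: 10 × 230, A = 2 300 mm², x = 100 mm, Ī = 19 167 mm⁴.
Top flange (beyond web): 95 × 20, A = 1 900 mm², x = 152.5 mm, Ī = 1 428 958 mm⁴.
Bottom flange (beyond web): 95 × 20, A = 1 900 mm², x = 47.5 mm, Ī = 1 428 958 mm⁴.
Centroid: x̄ = ΣA·x / ΣA = 100 mm.
Transfer each piece to the vertical centroidal axis using Ī + A·d² with d = x − 100:
  web: d = 0 mm → contributes +19 167 mm⁴
  top flange (beyond web): d = 52.5 mm → contributes +6 665 833 mm⁴
  bottom flange (beyond web): d = -52.5 mm → contributes +6 665 833 mm⁴
Total I = 13 350 833 mm⁴.

I_y ≈ 1.34 × 10⁷ mm⁴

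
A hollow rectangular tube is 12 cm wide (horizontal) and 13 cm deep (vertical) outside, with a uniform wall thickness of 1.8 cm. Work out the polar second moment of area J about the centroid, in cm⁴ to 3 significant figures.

Split into non-overlapping primitives; take the origin at the lower-left of the bounding box.
Outer rectangle: 12 × 13, A = 156 cm², y = 6.5 cm, Ī = 2 197 cm⁴.
Inner void (subtracted): 8.4 × 9.4, A = 78.96 cm², y = 6.5 cm, Ī = 581.41 cm⁴.
By symmetry the centroid is at mid-height, ȳ = 6.5 cm.
All pieces are centred on the centroidal x-axis, so I = ΣĪ (holes subtracted) = 1615.6 cm⁴.
Repeating about the centroidal y-axis gives I_y = 1407.7 cm⁴.
Polar second moment: J = I_x + I_y = 3023.3 cm⁴.

J ≈ 3020 cm⁴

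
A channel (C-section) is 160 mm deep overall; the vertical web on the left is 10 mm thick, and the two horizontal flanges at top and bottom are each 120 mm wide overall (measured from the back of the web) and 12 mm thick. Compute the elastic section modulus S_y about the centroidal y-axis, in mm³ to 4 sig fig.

Split into non-overlapping primitives; take the origin at the lower-left of the bounding box.
Web: 10 × 160, A = 1 600 mm², x = 5 mm, Ī = 13333.3 mm⁴.
Top flange (beyond web): 110 × 12, A = 1 320 mm², x = 65 mm, Ī = 1 331 000 mm⁴.
Bottom flange (beyond web): 110 × 12, A = 1 320 mm², x = 65 mm, Ī = 1 331 000 mm⁴.
Centroid: x̄ = ΣA·x / ΣA = 42.3585 mm.
Transfer each piece to the centroidal y-axis using Ī + A·d² with d = x − 42.3585:
  web: d = -37.3585 mm → contributes +2 246 384 mm⁴
  top flange (beyond web): d = 22.6415 mm → contributes +2 007 682 mm⁴
  bottom flange (beyond web): d = 22.6415 mm → contributes +2 007 682 mm⁴
Total I = 6 261 748 mm⁴.
Extreme fibre distance c = 77.6415 mm; S = I/c = 80649.5 mm³.

S_y ≈ 8.065 × 10⁴ mm³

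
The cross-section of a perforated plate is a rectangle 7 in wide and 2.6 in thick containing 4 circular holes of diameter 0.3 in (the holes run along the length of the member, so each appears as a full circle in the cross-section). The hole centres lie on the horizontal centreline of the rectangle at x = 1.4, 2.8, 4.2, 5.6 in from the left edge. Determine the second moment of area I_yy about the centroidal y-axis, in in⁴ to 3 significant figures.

I_yy ≈ 73.6 in⁴

Break the section into simple shapes (no overlaps), measuring from the bottom-left corner of the bounding box.
Plate: 7 × 2.6, A = 18.2 in², x = 3.5 in, Ī = 74.317 in⁴.
Hole 1 (subtracted): ⌀0.3, A = 0.070686 in², x = 1.4 in, Ī = 0.00039761 in⁴.
Hole 2 (subtracted): ⌀0.3, A = 0.070686 in², x = 2.8 in, Ī = 0.00039761 in⁴.
Hole 3 (subtracted): ⌀0.3, A = 0.070686 in², x = 4.2 in, Ī = 0.00039761 in⁴.
Hole 4 (subtracted): ⌀0.3, A = 0.070686 in², x = 5.6 in, Ī = 0.00039761 in⁴.
By symmetry the centroid is at mid-width, x̄ = 3.5 in.
Transfer each piece to the centroidal y-axis using Ī + A·d² with d = x − 3.5:
  plate: d = 0 in → contributes +74.317 in⁴
  hole 1: d = -2.1 in → contributes −0.31212 in⁴
  hole 2: d = -0.7 in → contributes −0.035034 in⁴
  hole 3: d = 0.7 in → contributes −0.035034 in⁴
  hole 4: d = 2.1 in → contributes −0.31212 in⁴
Total I = 73.622 in⁴.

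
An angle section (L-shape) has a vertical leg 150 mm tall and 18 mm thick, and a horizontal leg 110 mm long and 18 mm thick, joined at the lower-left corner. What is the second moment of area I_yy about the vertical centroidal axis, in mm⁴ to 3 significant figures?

I_yy ≈ 4.35 × 10⁶ mm⁴

Treat the section as a set of non-overlapping primitives; coordinates are from the bounding-box lower-left.
Vertical leg: 18 × 150, A = 2 700 mm², x = 9 mm, Ī = 72 900 mm⁴.
Horizontal leg (remainder): 92 × 18, A = 1 656 mm², x = 64 mm, Ī = 1 168 032 mm⁴.
Centroid: x̄ = ΣA·x / ΣA = 29.909 mm.
Transfer each piece to the vertical centroidal axis using Ī + A·d² with d = x − 29.909:
  vertical leg: d = -20.909 mm → contributes +1 253 313 mm⁴
  horizontal leg (remainder): d = 34.091 mm → contributes +3 092 619 mm⁴
Total I = 4 345 932 mm⁴.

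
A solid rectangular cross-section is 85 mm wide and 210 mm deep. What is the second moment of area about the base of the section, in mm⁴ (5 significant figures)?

The section: 85 × 210, A = 17 850 mm², y = 105 mm, Ī = 65 598 750 mm⁴.
Transfer it to the bottom edge using Ī + A·d² with d = y − 0:
  the section: d = 105 mm → contributes +262 395 000 mm⁴
Total I = 262 395 000 mm⁴.

I_base ≈ 2.6240 × 10⁸ mm⁴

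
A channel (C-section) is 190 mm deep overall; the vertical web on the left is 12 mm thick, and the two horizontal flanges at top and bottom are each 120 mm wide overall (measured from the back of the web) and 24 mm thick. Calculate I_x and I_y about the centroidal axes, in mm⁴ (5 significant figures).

I_x ≈ 4.2820 × 10⁷ mm⁴, I_y ≈ 1.0767 × 10⁷ mm⁴

Treat the section as a set of non-overlapping primitives; coordinates are from the bounding-box lower-left.
Web: 12 × 190, A = 2 280 mm², y = 95 mm, Ī = 6 859 000 mm⁴.
Top flange (beyond web): 108 × 24, A = 2 592 mm², y = 178 mm, Ī = 124 416 mm⁴.
Bottom flange (beyond web): 108 × 24, A = 2 592 mm², y = 12 mm, Ī = 124 416 mm⁴.
By symmetry the centroid is at mid-height, ȳ = 95 mm.
Transfer each piece to the centroidal x-axis using Ī + A·d² with d = y − 95:
  web: d = 0 mm → contributes +6 859 000 mm⁴
  top flange (beyond web): d = 83 mm → contributes +17 980 704 mm⁴
  bottom flange (beyond web): d = -83 mm → contributes +17 980 704 mm⁴
Total I = 42 820 408 mm⁴.
For the y-axis: x̄ = 47.67203 mm.
Repeating about the centroidal y-axis gives I_y = 10 766 941 mm⁴.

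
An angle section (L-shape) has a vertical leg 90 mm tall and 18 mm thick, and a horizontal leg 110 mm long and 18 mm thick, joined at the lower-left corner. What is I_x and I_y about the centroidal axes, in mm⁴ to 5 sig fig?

Break the section into simple shapes (no overlaps), measuring from the bottom-left corner of the bounding box.
Vertical leg: 18 × 90, A = 1 620 mm², y = 45 mm, Ī = 1 093 500 mm⁴.
Horizontal leg (remainder): 92 × 18, A = 1 656 mm², y = 9 mm, Ī = 44 712 mm⁴.
Centroid: ȳ = ΣA·y / ΣA = 26.8022 mm.
Transfer each piece to the centroidal x-axis using Ī + A·d² with d = y − 26.8022:
  vertical leg: d = 18.1978 mm → contributes +1 629 979 mm⁴
  horizontal leg (remainder): d = -17.8022 mm → contributes +569528.6 mm⁴
Total I = 2 199 508 mm⁴.
For the y-axis: x̄ = 36.8022 mm.
Repeating about the centroidal y-axis gives I_y = 3 688 948 mm⁴.

I_x ≈ 2.1995 × 10⁶ mm⁴, I_y ≈ 3.6889 × 10⁶ mm⁴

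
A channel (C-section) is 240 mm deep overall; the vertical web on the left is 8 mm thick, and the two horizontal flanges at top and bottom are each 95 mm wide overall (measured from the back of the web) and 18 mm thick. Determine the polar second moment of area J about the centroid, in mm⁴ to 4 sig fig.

Decompose the section into non-overlapping parts with the origin at the bottom-left of its bounding rectangle.
Web: 8 × 240, A = 1 920 mm², y = 120 mm, Ī = 9 216 000 mm⁴.
Top flange (beyond web): 87 × 18, A = 1 566 mm², y = 231 mm, Ī = 42 282 mm⁴.
Bottom flange (beyond web): 87 × 18, A = 1 566 mm², y = 9 mm, Ī = 42 282 mm⁴.
By symmetry the centroid is at mid-height, ȳ = 120 mm.
Transfer each piece to the centroidal x-axis using Ī + A·d² with d = y − 120:
  web: d = 0 mm → contributes +9 216 000 mm⁴
  top flange (beyond web): d = 111 mm → contributes +19 336 968 mm⁴
  bottom flange (beyond web): d = -111 mm → contributes +19 336 968 mm⁴
Total I = 47 889 936 mm⁴.
For the y-axis: x̄ = 33.4477 mm.
Repeating about the centroidal y-axis gives I_y = 4 671 383 mm⁴.
Polar second moment: J = I_x + I_y = 52 561 319 mm⁴.

J ≈ 5.256 × 10⁷ mm⁴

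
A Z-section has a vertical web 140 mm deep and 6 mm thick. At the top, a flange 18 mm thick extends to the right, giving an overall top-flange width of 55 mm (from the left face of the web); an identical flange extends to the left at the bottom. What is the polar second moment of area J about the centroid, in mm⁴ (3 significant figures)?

Break the section into simple shapes (no overlaps), measuring from the bottom-left corner of the bounding box.
Web: 6 × 140, A = 840 mm², y = 70 mm, Ī = 1 372 000 mm⁴.
Top flange (beyond web): 49 × 18, A = 882 mm², y = 131 mm, Ī = 23 814 mm⁴.
Bottom flange (beyond web): 49 × 18, A = 882 mm², y = 9 mm, Ī = 23 814 mm⁴.
Centroid: ȳ = ΣA·y / ΣA = 70 mm.
Transfer each piece to the centroidal x-axis using Ī + A·d² with d = y − 70:
  web: d = 0 mm → contributes +1 372 000 mm⁴
  top flange (beyond web): d = 61 mm → contributes +3 305 736 mm⁴
  bottom flange (beyond web): d = -61 mm → contributes +3 305 736 mm⁴
Total I = 7 983 472 mm⁴.
For the y-axis: x̄ = 52 mm.
Repeating about the centroidal y-axis gives I_y = 1 689 492 mm⁴.
Polar second moment: J = I_x + I_y = 9 672 964 mm⁴.

J ≈ 9.67 × 10⁶ mm⁴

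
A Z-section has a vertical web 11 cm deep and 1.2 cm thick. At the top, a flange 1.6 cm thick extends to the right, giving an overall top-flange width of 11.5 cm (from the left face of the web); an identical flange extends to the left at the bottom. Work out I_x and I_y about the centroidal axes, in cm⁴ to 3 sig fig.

Decompose the section into non-overlapping parts with the origin at the bottom-left of its bounding rectangle.
Web: 1.2 × 11, A = 13.2 cm², y = 5.5 cm, Ī = 133.1 cm⁴.
Top flange (beyond web): 10.3 × 1.6, A = 16.48 cm², y = 10.2 cm, Ī = 3.5157 cm⁴.
Bottom flange (beyond web): 10.3 × 1.6, A = 16.48 cm², y = 0.8 cm, Ī = 3.5157 cm⁴.
Centroid: ȳ = ΣA·y / ΣA = 5.5 cm.
Transfer each piece to the centroidal x-axis using Ī + A·d² with d = y − 5.5:
  web: d = 0 cm → contributes +133.1 cm⁴
  top flange (beyond web): d = 4.7 cm → contributes +367.56 cm⁴
  bottom flange (beyond web): d = -4.7 cm → contributes +367.56 cm⁴
Total I = 868.22 cm⁴.
For the y-axis: x̄ = 10.9 cm.
Repeating about the centroidal y-axis gives I_y = 1382.7 cm⁴.

I_x ≈ 868 cm⁴, I_y ≈ 1380 cm⁴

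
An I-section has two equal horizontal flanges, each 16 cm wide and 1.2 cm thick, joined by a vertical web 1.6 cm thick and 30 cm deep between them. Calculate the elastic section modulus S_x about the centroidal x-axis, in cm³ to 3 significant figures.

S_x ≈ 799 cm³

Split into non-overlapping primitives; take the origin at the lower-left of the bounding box.
Bottom flange: 16 × 1.2, A = 19.2 cm², y = 0.6 cm, Ī = 2.304 cm⁴.
Web: 1.6 × 30, A = 48 cm², y = 16.2 cm, Ī = 3 600 cm⁴.
Top flange: 16 × 1.2, A = 19.2 cm², y = 31.8 cm, Ī = 2.304 cm⁴.
By symmetry the centroid is at mid-height, ȳ = 16.2 cm.
Transfer each piece to the centroidal x-axis using Ī + A·d² with d = y − 16.2:
  bottom flange: d = -15.6 cm → contributes +4674.8 cm⁴
  web: d = 0 cm → contributes +3 600 cm⁴
  top flange: d = 15.6 cm → contributes +4674.8 cm⁴
Total I = 12 950 cm⁴.
Extreme fibre distance c = 16.2 cm; S = I/c = 799.36 cm³.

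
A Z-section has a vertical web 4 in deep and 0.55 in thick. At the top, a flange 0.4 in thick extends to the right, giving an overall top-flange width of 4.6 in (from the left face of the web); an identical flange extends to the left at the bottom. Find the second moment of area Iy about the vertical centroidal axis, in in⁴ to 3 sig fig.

Decompose the section into non-overlapping parts with the origin at the bottom-left of its bounding rectangle.
Web: 0.55 × 4, A = 2.2 in², x = 4.325 in, Ī = 0.055458 in⁴.
Top flange (beyond web): 4.05 × 0.4, A = 1.62 in², x = 6.625 in, Ī = 2.2143 in⁴.
Bottom flange (beyond web): 4.05 × 0.4, A = 1.62 in², x = 2.025 in, Ī = 2.2143 in⁴.
Centroid: x̄ = ΣA·x / ΣA = 4.325 in.
Transfer each piece to the vertical centroidal axis using Ī + A·d² with d = x − 4.325:
  web: d = 0 in → contributes +0.055458 in⁴
  top flange (beyond web): d = 2.3 in → contributes +10.784 in⁴
  bottom flange (beyond web): d = -2.3 in → contributes +10.784 in⁴
Total I = 21.624 in⁴.

Iy ≈ 21.6 in⁴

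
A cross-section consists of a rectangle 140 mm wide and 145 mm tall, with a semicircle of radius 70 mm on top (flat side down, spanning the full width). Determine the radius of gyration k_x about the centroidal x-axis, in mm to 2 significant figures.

k_x ≈ 59 mm

Break the section into simple shapes (no overlaps), measuring from the bottom-left corner of the bounding box.
Rectangular body: 140 × 145, A = 20 300 mm², y = 72.5 mm, Ī = 35 567 292 mm⁴.
Semicircular cap: semicircle r = 70, A = 7 697 mm², y = 174.7 mm, Ī = 2 635 265 mm⁴.
Centroid: ȳ = ΣA·y / ΣA = 100.6 mm.
Transfer each piece to the centroidal x-axis using Ī + A·d² with d = y − 100.6:
  rectangular body: d = -28.1 mm → contributes +51 595 524 mm⁴
  semicircular cap: d = 74.11 mm → contributes +44 908 521 mm⁴
Total I = 96 504 044 mm⁴.
Radius of gyration: k = √(I/A) = √(96 504 044 / 27 997) = 58.71 mm.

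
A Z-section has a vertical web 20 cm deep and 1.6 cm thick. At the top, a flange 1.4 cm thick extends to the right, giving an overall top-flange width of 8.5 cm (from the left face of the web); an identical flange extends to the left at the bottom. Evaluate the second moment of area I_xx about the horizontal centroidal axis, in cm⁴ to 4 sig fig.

Decompose the section into non-overlapping parts with the origin at the bottom-left of its bounding rectangle.
Web: 1.6 × 20, A = 32 cm², y = 10 cm, Ī = 1066.67 cm⁴.
Top flange (beyond web): 6.9 × 1.4, A = 9.66 cm², y = 19.3 cm, Ī = 1.5778 cm⁴.
Bottom flange (beyond web): 6.9 × 1.4, A = 9.66 cm², y = 0.7 cm, Ī = 1.5778 cm⁴.
Centroid: ȳ = ΣA·y / ΣA = 10 cm.
Transfer each piece to the horizontal centroidal axis using Ī + A·d² with d = y − 10:
  web: d = 0 cm → contributes +1066.67 cm⁴
  top flange (beyond web): d = 9.3 cm → contributes +837.071 cm⁴
  bottom flange (beyond web): d = -9.3 cm → contributes +837.071 cm⁴
Total I = 2740.81 cm⁴.

I_xx ≈ 2741 cm⁴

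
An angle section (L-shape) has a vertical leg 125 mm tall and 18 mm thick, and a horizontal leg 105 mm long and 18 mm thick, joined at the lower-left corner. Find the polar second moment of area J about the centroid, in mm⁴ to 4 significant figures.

J ≈ 9.208 × 10⁶ mm⁴

Split into non-overlapping primitives; take the origin at the lower-left of the bounding box.
Vertical leg: 18 × 125, A = 2 250 mm², y = 62.5 mm, Ī = 2 929 688 mm⁴.
Horizontal leg (remainder): 87 × 18, A = 1 566 mm², y = 9 mm, Ī = 42 282 mm⁴.
Centroid: ȳ = ΣA·y / ΣA = 40.5448 mm.
Transfer each piece to the centroidal x-axis using Ī + A·d² with d = y − 40.5448:
  vertical leg: d = 21.9552 mm → contributes +4 014 256 mm⁴
  horizontal leg (remainder): d = -31.5448 mm → contributes +1 600 570 mm⁴
Total I = 5 614 825 mm⁴.
For the y-axis: x̄ = 30.5448 mm.
Repeating about the centroidal y-axis gives I_y = 3 593 485 mm⁴.
Polar second moment: J = I_x + I_y = 9 208 311 mm⁴.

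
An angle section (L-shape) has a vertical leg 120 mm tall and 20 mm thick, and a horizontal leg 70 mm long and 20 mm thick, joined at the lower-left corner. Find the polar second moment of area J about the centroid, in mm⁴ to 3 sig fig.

J ≈ 5.83 × 10⁶ mm⁴

Decompose the section into non-overlapping parts with the origin at the bottom-left of its bounding rectangle.
Vertical leg: 20 × 120, A = 2 400 mm², y = 60 mm, Ī = 2 880 000 mm⁴.
Horizontal leg (remainder): 50 × 20, A = 1 000 mm², y = 10 mm, Ī = 33 333 mm⁴.
Centroid: ȳ = ΣA·y / ΣA = 45.294 mm.
Transfer each piece to the centroidal x-axis using Ī + A·d² with d = y − 45.294:
  vertical leg: d = 14.706 mm → contributes +3 399 031 mm⁴
  horizontal leg (remainder): d = -35.294 mm → contributes +1 279 008 mm⁴
Total I = 4 678 039 mm⁴.
For the y-axis: x̄ = 20.294 mm.
Repeating about the centroidal y-axis gives I_y = 1 153 039 mm⁴.
Polar second moment: J = I_x + I_y = 5 831 078 mm⁴.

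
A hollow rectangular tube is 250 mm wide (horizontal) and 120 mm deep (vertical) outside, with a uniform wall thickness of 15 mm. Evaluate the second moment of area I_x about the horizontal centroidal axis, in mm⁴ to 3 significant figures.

Treat the section as a set of non-overlapping primitives; coordinates are from the bounding-box lower-left.
Outer rectangle: 250 × 120, A = 30 000 mm², y = 60 mm, Ī = 36 000 000 mm⁴.
Inner void (subtracted): 220 × 90, A = 19 800 mm², y = 60 mm, Ī = 13 365 000 mm⁴.
By symmetry the centroid is at mid-height, ȳ = 60 mm.
All pieces are centred on the horizontal centroidal axis, so I = ΣĪ (holes subtracted) = 22 635 000 mm⁴.

I_x ≈ 2.26 × 10⁷ mm⁴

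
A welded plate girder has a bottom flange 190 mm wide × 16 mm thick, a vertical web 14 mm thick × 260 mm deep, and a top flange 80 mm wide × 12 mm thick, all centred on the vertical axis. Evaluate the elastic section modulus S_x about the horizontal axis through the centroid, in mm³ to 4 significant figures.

Split into non-overlapping primitives; take the origin at the lower-left of the bounding box.
Bottom plate: 190 × 16, A = 3 040 mm², y = 8 mm, Ī = 64853.3 mm⁴.
Web plate: 14 × 260, A = 3 640 mm², y = 146 mm, Ī = 20 505 333 mm⁴.
Top plate: 80 × 12, A = 960 mm², y = 282 mm, Ī = 11 520 mm⁴.
Centroid: ȳ = ΣA·y / ΣA = 108.178 mm.
Transfer each piece to the horizontal axis through the centroid using Ī + A·d² with d = y − 108.178:
  bottom plate: d = -100.178 mm → contributes +30 573 180 mm⁴
  web plate: d = 37.822 mm → contributes +25 712 364 mm⁴
  top plate: d = 173.822 mm → contributes +29 017 041 mm⁴
Total I = 85 302 585 mm⁴.
Extreme fibre distance c = 179.822 mm; S = I/c = 474 372 mm³.

S_x ≈ 4.744 × 10⁵ mm³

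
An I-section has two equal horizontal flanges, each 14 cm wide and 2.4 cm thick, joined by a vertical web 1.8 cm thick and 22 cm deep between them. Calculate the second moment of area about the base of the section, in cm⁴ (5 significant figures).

Decompose the section into non-overlapping parts with the origin at the bottom-left of its bounding rectangle.
Bottom flange: 14 × 2.4, A = 33.6 cm², y = 1.2 cm, Ī = 16.128 cm⁴.
Web: 1.8 × 22, A = 39.6 cm², y = 13.4 cm, Ī = 1597.2 cm⁴.
Top flange: 14 × 2.4, A = 33.6 cm², y = 25.6 cm, Ī = 16.128 cm⁴.
Transfer each piece to the base of the section using Ī + A·d² with d = y − 0:
  bottom flange: d = 1.2 cm → contributes +64.512 cm⁴
  web: d = 13.4 cm → contributes +8707.776 cm⁴
  top flange: d = 25.6 cm → contributes +22036.22 cm⁴
Total I = 30808.51 cm⁴.

I_base ≈ 3.0809 × 10⁴ cm⁴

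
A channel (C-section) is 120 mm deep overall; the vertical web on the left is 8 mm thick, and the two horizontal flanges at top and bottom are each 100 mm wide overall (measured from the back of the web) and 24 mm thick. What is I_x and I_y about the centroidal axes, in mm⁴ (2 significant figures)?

Treat the section as a set of non-overlapping primitives; coordinates are from the bounding-box lower-left.
Web: 8 × 120, A = 960 mm², y = 60 mm, Ī = 1 152 000 mm⁴.
Top flange (beyond web): 92 × 24, A = 2 208 mm², y = 108 mm, Ī = 105 984 mm⁴.
Bottom flange (beyond web): 92 × 24, A = 2 208 mm², y = 12 mm, Ī = 105 984 mm⁴.
By symmetry the centroid is at mid-height, ȳ = 60 mm.
Transfer each piece to the centroidal x-axis using Ī + A·d² with d = y − 60:
  web: d = 0 mm → contributes +1 152 000 mm⁴
  top flange (beyond web): d = 48 mm → contributes +5 193 216 mm⁴
  bottom flange (beyond web): d = -48 mm → contributes +5 193 216 mm⁴
Total I = 11 538 432 mm⁴.
For the y-axis: x̄ = 45.07 mm.
Repeating about the centroidal y-axis gives I_y = 5 091 301 mm⁴.

I_x ≈ 1.2 × 10⁷ mm⁴, I_y ≈ 5.1 × 10⁶ mm⁴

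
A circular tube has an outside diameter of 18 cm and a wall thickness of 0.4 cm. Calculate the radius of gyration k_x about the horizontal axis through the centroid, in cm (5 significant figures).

Treat the section as a set of non-overlapping primitives; coordinates are from the bounding-box lower-left.
Outer circle: ⌀18, A = 254.469 cm², y = 9 cm, Ī = 5152.997 cm⁴.
Bore (subtracted): ⌀17.2, A = 232.3522 cm², y = 9 cm, Ī = 4296.192 cm⁴.
By symmetry the centroid is at mid-height, ȳ = 9 cm.
All pieces are centred on the horizontal axis through the centroid, so I = ΣĪ (holes subtracted) = 856.8053 cm⁴.
Radius of gyration: k = √(I/A) = √(856.8053 / 22.11681) = 6.224147 cm.

k_x ≈ 6.2241 cm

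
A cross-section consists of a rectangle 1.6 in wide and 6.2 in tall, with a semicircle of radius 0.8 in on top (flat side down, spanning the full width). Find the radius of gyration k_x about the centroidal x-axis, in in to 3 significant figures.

k_x ≈ 1.98 in

Treat the section as a set of non-overlapping primitives; coordinates are from the bounding-box lower-left.
Rectangular body: 1.6 × 6.2, A = 9.92 in², y = 3.1 in, Ī = 31.777 in⁴.
Semicircular cap: semicircle r = 0.8, A = 1.0053 in², y = 6.5395 in, Ī = 0.044956 in⁴.
Centroid: ȳ = ΣA·y / ΣA = 3.4165 in.
Transfer each piece to the centroidal x-axis using Ī + A·d² with d = y − 3.4165:
  rectangular body: d = -0.31649 in → contributes +32.771 in⁴
  semicircular cap: d = 3.123 in → contributes +9.8501 in⁴
Total I = 42.621 in⁴.
Radius of gyration: k = √(I/A) = √(42.621 / 10.925) = 1.9751 in.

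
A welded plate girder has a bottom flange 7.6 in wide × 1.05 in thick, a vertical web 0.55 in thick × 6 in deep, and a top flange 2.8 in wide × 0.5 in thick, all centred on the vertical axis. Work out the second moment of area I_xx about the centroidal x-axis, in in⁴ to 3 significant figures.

Treat the section as a set of non-overlapping primitives; coordinates are from the bounding-box lower-left.
Bottom plate: 7.6 × 1.05, A = 7.98 in², y = 0.525 in, Ī = 0.73316 in⁴.
Web plate: 0.55 × 6, A = 3.3 in², y = 4.05 in, Ī = 9.9 in⁴.
Top plate: 2.8 × 0.5, A = 1.4 in², y = 7.3 in, Ī = 0.029167 in⁴.
Centroid: ȳ = ΣA·y / ΣA = 2.1904 in.
Transfer each piece to the centroidal x-axis using Ī + A·d² with d = y − 2.1904:
  bottom plate: d = -1.6654 in → contributes +22.867 in⁴
  web plate: d = 1.8596 in → contributes +21.312 in⁴
  top plate: d = 5.1096 in → contributes +36.58 in⁴
Total I = 80.758 in⁴.

I_xx ≈ 80.8 in⁴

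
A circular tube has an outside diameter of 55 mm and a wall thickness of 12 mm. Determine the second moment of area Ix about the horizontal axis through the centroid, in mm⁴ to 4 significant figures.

Treat the section as a set of non-overlapping primitives; coordinates are from the bounding-box lower-left.
Outer circle: ⌀55, A = 2375.83 mm², y = 27.5 mm, Ī = 449 180 mm⁴.
Bore (subtracted): ⌀31, A = 754.768 mm², y = 27.5 mm, Ī = 45333.2 mm⁴.
By symmetry the centroid is at mid-height, ȳ = 27.5 mm.
All pieces are centred on the horizontal axis through the centroid, so I = ΣĪ (holes subtracted) = 403 847 mm⁴.

Ix ≈ 4.038 × 10⁵ mm⁴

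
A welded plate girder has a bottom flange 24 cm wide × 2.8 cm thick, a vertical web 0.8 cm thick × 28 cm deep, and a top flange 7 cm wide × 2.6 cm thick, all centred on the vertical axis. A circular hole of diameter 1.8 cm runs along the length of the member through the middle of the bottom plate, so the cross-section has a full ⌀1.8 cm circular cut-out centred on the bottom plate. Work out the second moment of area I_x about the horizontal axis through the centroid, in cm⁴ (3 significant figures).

I_x ≈ 1.62 × 10⁴ cm⁴

Break the section into simple shapes (no overlaps), measuring from the bottom-left corner of the bounding box.
Bottom plate: 24 × 2.8, A = 67.2 cm², y = 1.4 cm, Ī = 43.904 cm⁴.
Web plate: 0.8 × 28, A = 22.4 cm², y = 16.8 cm, Ī = 1463.5 cm⁴.
Top plate: 7 × 2.6, A = 18.2 cm², y = 32.1 cm, Ī = 10.253 cm⁴.
Hole (subtracted): ⌀1.8, A = 2.5447 cm², y = 1.4 cm, Ī = 0.5153 cm⁴.
Centroid: ȳ = ΣA·y / ΣA = 9.9858 cm.
Transfer each piece to the horizontal axis through the centroid using Ī + A·d² with d = y − 9.9858:
  bottom plate: d = -8.5858 cm → contributes +4997.6 cm⁴
  web plate: d = 6.8142 cm → contributes +2503.6 cm⁴
  top plate: d = 22.114 cm → contributes +8910.7 cm⁴
  hole: d = -8.5858 cm → contributes −188.1 cm⁴
Total I = 16 224 cm⁴.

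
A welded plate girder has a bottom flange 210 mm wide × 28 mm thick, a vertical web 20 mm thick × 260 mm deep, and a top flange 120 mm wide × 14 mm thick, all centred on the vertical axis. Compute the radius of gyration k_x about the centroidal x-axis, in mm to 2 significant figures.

Treat the section as a set of non-overlapping primitives; coordinates are from the bounding-box lower-left.
Bottom plate: 210 × 28, A = 5 880 mm², y = 14 mm, Ī = 384 160 mm⁴.
Web plate: 20 × 260, A = 5 200 mm², y = 158 mm, Ī = 29 293 333 mm⁴.
Top plate: 120 × 14, A = 1 680 mm², y = 295 mm, Ī = 27 440 mm⁴.
Centroid: ȳ = ΣA·y / ΣA = 109.7 mm.
Transfer each piece to the centroidal x-axis using Ī + A·d² with d = y − 109.7:
  bottom plate: d = -95.68 mm → contributes +54 213 857 mm⁴
  web plate: d = 48.32 mm → contributes +41 434 284 mm⁴
  top plate: d = 185.3 mm → contributes +57 724 368 mm⁴
Total I = 153 372 509 mm⁴.
Radius of gyration: k = √(I/A) = √(153 372 509 / 12 760) = 109.6 mm.

k_x ≈ 110 mm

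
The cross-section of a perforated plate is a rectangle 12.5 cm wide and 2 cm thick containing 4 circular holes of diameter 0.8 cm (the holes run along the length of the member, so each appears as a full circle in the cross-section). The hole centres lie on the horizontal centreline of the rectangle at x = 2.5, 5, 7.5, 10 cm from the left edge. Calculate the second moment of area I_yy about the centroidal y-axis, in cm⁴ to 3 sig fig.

Break the section into simple shapes (no overlaps), measuring from the bottom-left corner of the bounding box.
Plate: 12.5 × 2, A = 25 cm², x = 6.25 cm, Ī = 325.52 cm⁴.
Hole 1 (subtracted): ⌀0.8, A = 0.50265 cm², x = 2.5 cm, Ī = 0.020106 cm⁴.
Hole 2 (subtracted): ⌀0.8, A = 0.50265 cm², x = 5 cm, Ī = 0.020106 cm⁴.
Hole 3 (subtracted): ⌀0.8, A = 0.50265 cm², x = 7.5 cm, Ī = 0.020106 cm⁴.
Hole 4 (subtracted): ⌀0.8, A = 0.50265 cm², x = 10 cm, Ī = 0.020106 cm⁴.
By symmetry the centroid is at mid-width, x̄ = 6.25 cm.
Transfer each piece to the centroidal y-axis using Ī + A·d² with d = x − 6.25:
  plate: d = 0 cm → contributes +325.52 cm⁴
  hole 1: d = -3.75 cm → contributes −7.0887 cm⁴
  hole 2: d = -1.25 cm → contributes −0.8055 cm⁴
  hole 3: d = 1.25 cm → contributes −0.8055 cm⁴
  hole 4: d = 3.75 cm → contributes −7.0887 cm⁴
Total I = 309.73 cm⁴.

I_yy ≈ 310 cm⁴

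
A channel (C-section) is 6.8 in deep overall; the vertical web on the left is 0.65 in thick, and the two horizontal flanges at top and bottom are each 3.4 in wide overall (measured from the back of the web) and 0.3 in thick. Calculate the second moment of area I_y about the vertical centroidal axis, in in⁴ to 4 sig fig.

I_y ≈ 4.668 in⁴

Break the section into simple shapes (no overlaps), measuring from the bottom-left corner of the bounding box.
Web: 0.65 × 6.8, A = 4.42 in², x = 0.325 in, Ī = 0.155621 in⁴.
Top flange (beyond web): 2.75 × 0.3, A = 0.825 in², x = 2.025 in, Ī = 0.519922 in⁴.
Bottom flange (beyond web): 2.75 × 0.3, A = 0.825 in², x = 2.025 in, Ī = 0.519922 in⁴.
Centroid: x̄ = ΣA·x / ΣA = 0.787109 in.
Transfer each piece to the vertical centroidal axis using Ī + A·d² with d = x − 0.787109:
  web: d = -0.462109 in → contributes +1.09949 in⁴
  top flange (beyond web): d = 1.23789 in → contributes +1.78413 in⁴
  bottom flange (beyond web): d = 1.23789 in → contributes +1.78413 in⁴
Total I = 4.66775 in⁴.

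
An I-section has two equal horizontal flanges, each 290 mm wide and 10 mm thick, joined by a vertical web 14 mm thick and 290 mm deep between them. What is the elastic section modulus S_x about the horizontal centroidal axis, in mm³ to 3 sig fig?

S_x ≈ 1.03 × 10⁶ mm³

Break the section into simple shapes (no overlaps), measuring from the bottom-left corner of the bounding box.
Bottom flange: 290 × 10, A = 2 900 mm², y = 5 mm, Ī = 24 167 mm⁴.
Web: 14 × 290, A = 4 060 mm², y = 155 mm, Ī = 28 453 833 mm⁴.
Top flange: 290 × 10, A = 2 900 mm², y = 305 mm, Ī = 24 167 mm⁴.
By symmetry the centroid is at mid-height, ȳ = 155 mm.
Transfer each piece to the horizontal centroidal axis using Ī + A·d² with d = y − 155:
  bottom flange: d = -150 mm → contributes +65 274 167 mm⁴
  web: d = 0 mm → contributes +28 453 833 mm⁴
  top flange: d = 150 mm → contributes +65 274 167 mm⁴
Total I = 159 002 167 mm⁴.
Extreme fibre distance c = 155 mm; S = I/c = 1 025 820 mm³.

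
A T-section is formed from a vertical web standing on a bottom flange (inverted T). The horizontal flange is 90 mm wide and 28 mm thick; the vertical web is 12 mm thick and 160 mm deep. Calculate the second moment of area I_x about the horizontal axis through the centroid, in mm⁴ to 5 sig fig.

I_x ≈ 1.3889 × 10⁷ mm⁴

Break the section into simple shapes (no overlaps), measuring from the bottom-left corner of the bounding box.
Flange: 90 × 28, A = 2 520 mm², y = 14 mm, Ī = 164 640 mm⁴.
Web: 12 × 160, A = 1 920 mm², y = 108 mm, Ī = 4 096 000 mm⁴.
Centroid: ȳ = ΣA·y / ΣA = 54.64865 mm.
Transfer each piece to the horizontal axis through the centroid using Ī + A·d² with d = y − 54.64865:
  flange: d = -40.64865 mm → contributes +4 328 468 mm⁴
  web: d = 53.35135 mm → contributes +9 561 024 mm⁴
Total I = 13 889 492 mm⁴.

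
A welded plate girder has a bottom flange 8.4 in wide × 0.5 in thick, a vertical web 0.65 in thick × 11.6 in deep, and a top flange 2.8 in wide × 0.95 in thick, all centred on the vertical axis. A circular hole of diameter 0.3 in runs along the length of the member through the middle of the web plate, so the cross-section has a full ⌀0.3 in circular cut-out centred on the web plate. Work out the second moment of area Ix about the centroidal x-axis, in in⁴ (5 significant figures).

Break the section into simple shapes (no overlaps), measuring from the bottom-left corner of the bounding box.
Bottom plate: 8.4 × 0.5, A = 4.2 in², y = 0.25 in, Ī = 0.0875 in⁴.
Web plate: 0.65 × 11.6, A = 7.54 in², y = 6.3 in, Ī = 84.54853 in⁴.
Top plate: 2.8 × 0.95, A = 2.66 in², y = 12.575 in, Ī = 0.2000542 in⁴.
Hole (subtracted): ⌀0.3, A = 0.07068583 in², y = 6.3 in, Ī = 0.0003976078 in⁴.
Centroid: ȳ = ΣA·y / ΣA = 5.691562 in.
Transfer each piece to the centroidal x-axis using Ī + A·d² with d = y − 5.691562:
  bottom plate: d = -5.441562 in → contributes +124.452 in⁴
  web plate: d = 0.6084381 in → contributes +87.33982 in⁴
  top plate: d = 6.883438 in → contributes +126.2354 in⁴
  hole: d = 0.6084381 in → contributes −0.02656528 in⁴
Total I = 338.0007 in⁴.

Ix ≈ 338.00 in⁴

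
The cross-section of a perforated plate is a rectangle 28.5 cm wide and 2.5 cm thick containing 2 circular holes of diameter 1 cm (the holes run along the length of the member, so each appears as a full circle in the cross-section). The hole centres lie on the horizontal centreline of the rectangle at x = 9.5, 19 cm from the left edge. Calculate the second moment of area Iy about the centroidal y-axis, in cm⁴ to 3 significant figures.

Iy ≈ 4790 cm⁴

Decompose the section into non-overlapping parts with the origin at the bottom-left of its bounding rectangle.
Plate: 28.5 × 2.5, A = 71.25 cm², x = 14.25 cm, Ī = 4822.7 cm⁴.
Hole 1 (subtracted): ⌀1, A = 0.7854 cm², x = 9.5 cm, Ī = 0.049087 cm⁴.
Hole 2 (subtracted): ⌀1, A = 0.7854 cm², x = 19 cm, Ī = 0.049087 cm⁴.
By symmetry the centroid is at mid-width, x̄ = 14.25 cm.
Transfer each piece to the centroidal y-axis using Ī + A·d² with d = x − 14.25:
  plate: d = 0 cm → contributes +4822.7 cm⁴
  hole 1: d = -4.75 cm → contributes −17.77 cm⁴
  hole 2: d = 4.75 cm → contributes −17.77 cm⁴
Total I = 4787.2 cm⁴.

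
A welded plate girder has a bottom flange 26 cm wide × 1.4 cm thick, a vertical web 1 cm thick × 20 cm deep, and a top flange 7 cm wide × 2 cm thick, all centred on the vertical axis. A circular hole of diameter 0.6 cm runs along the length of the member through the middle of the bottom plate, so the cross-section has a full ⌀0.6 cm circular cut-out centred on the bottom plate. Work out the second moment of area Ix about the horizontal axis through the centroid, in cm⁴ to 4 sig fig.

Ix ≈ 5736 cm⁴

Split into non-overlapping primitives; take the origin at the lower-left of the bounding box.
Bottom plate: 26 × 1.4, A = 36.4 cm², y = 0.7 cm, Ī = 5.94533 cm⁴.
Web plate: 1 × 20, A = 20 cm², y = 11.4 cm, Ī = 666.667 cm⁴.
Top plate: 7 × 2, A = 14 cm², y = 22.4 cm, Ī = 4.66667 cm⁴.
Hole (subtracted): ⌀0.6, A = 0.282743 cm², y = 0.7 cm, Ī = 0.00636173 cm⁴.
Centroid: ȳ = ΣA·y / ΣA = 8.08477 cm.
Transfer each piece to the horizontal axis through the centroid using Ī + A·d² with d = y − 8.08477:
  bottom plate: d = -7.38477 cm → contributes +1991.01 cm⁴
  web plate: d = 3.31523 cm → contributes +886.481 cm⁴
  top plate: d = 14.3152 cm → contributes +2873.63 cm⁴
  hole: d = -7.38477 cm → contributes −15.4257 cm⁴
Total I = 5735.7 cm⁴.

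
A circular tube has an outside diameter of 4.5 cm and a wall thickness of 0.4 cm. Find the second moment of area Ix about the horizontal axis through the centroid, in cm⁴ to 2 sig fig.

Treat the section as a set of non-overlapping primitives; coordinates are from the bounding-box lower-left.
Outer circle: ⌀4.5, A = 15.9 cm², y = 2.25 cm, Ī = 20.13 cm⁴.
Bore (subtracted): ⌀3.7, A = 10.75 cm², y = 2.25 cm, Ī = 9.2 cm⁴.
By symmetry the centroid is at mid-height, ȳ = 2.25 cm.
All pieces are centred on the horizontal axis through the centroid, so I = ΣĪ (holes subtracted) = 10.93 cm⁴.

Ix ≈ 11 cm⁴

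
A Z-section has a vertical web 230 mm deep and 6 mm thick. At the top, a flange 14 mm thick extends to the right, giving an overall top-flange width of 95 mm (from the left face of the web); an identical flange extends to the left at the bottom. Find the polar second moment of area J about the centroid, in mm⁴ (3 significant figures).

J ≈ 4.25 × 10⁷ mm⁴

Treat the section as a set of non-overlapping primitives; coordinates are from the bounding-box lower-left.
Web: 6 × 230, A = 1 380 mm², y = 115 mm, Ī = 6 083 500 mm⁴.
Top flange (beyond web): 89 × 14, A = 1 246 mm², y = 223 mm, Ī = 20 351 mm⁴.
Bottom flange (beyond web): 89 × 14, A = 1 246 mm², y = 7 mm, Ī = 20 351 mm⁴.
Centroid: ȳ = ΣA·y / ΣA = 115 mm.
Transfer each piece to the centroidal x-axis using Ī + A·d² with d = y − 115:
  web: d = 0 mm → contributes +6 083 500 mm⁴
  top flange (beyond web): d = 108 mm → contributes +14 553 695 mm⁴
  bottom flange (beyond web): d = -108 mm → contributes +14 553 695 mm⁴
Total I = 35 190 891 mm⁴.
For the y-axis: x̄ = 92 mm.
Repeating about the centroidal y-axis gives I_y = 7 271 643 mm⁴.
Polar second moment: J = I_x + I_y = 42 462 533 mm⁴.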